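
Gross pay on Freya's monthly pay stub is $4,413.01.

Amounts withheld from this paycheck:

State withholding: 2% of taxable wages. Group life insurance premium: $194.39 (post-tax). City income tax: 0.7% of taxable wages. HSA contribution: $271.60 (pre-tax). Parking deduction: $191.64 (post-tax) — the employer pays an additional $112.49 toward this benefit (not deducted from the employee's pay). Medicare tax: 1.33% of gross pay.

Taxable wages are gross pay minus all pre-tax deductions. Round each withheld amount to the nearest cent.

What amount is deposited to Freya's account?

$3,584.87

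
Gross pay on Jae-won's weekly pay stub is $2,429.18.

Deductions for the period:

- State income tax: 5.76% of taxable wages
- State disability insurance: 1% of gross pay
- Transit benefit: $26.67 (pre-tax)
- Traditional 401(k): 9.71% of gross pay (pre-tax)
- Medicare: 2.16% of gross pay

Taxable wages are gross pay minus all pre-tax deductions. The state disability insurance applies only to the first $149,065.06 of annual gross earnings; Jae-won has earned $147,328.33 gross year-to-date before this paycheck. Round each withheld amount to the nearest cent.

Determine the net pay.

Transit benefit: $26.67
Traditional 401(k): $2,429.18 × 0.0971 = $235.87
Pre-tax total = $26.67 + $235.87 = $262.54
Taxable wages = $2,429.18 − $262.54 = $2,166.64
State income tax: $2,166.64 × 0.0576 = $124.80
Medicare: $2,429.18 × 0.0216 = $52.47
State disability insurance: only $149,065.06 − $147,328.33 = $1,736.73 of this check is subject → $1,736.73 × 0.01 = $17.37
Total deductions = $26.67 + $235.87 + $124.80 + $52.47 + $17.37 = $457.18
Net pay = $2,429.18 − $457.18 = $1,972.00

$1,972.00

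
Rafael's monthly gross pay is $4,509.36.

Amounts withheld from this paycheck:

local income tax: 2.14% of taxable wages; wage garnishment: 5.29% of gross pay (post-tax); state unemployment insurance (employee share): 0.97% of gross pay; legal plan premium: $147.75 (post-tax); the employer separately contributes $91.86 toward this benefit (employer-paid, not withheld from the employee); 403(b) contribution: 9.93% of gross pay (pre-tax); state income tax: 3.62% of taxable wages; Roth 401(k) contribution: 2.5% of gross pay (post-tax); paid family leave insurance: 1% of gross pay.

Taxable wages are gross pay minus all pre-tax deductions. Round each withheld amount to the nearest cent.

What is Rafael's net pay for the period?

403(b) contribution: $4,509.36 × 0.0993 = $447.78
Taxable wages = $4,509.36 − $447.78 = $4,061.58
State income tax: $4,061.58 × 0.0362 = $147.03
Local income tax: $4,061.58 × 0.0214 = $86.92
State unemployment insurance (employee share): $4,509.36 × 0.0097 = $43.74
Paid family leave insurance: $4,509.36 × 0.01 = $45.09
Wage garnishment: $4,509.36 × 0.0529 = $238.55
Roth 401(k) contribution: $4,509.36 × 0.025 = $112.73
Legal plan premium: $147.75
(Employer's $91.86 toward legal plan premium is not withheld from the employee.)
Total deductions = $447.78 + $147.03 + $86.92 + $43.74 + $45.09 + $238.55 + $112.73 + $147.75 = $1,269.59
Net pay = $4,509.36 − $1,269.59 = $3,239.77

$3,239.77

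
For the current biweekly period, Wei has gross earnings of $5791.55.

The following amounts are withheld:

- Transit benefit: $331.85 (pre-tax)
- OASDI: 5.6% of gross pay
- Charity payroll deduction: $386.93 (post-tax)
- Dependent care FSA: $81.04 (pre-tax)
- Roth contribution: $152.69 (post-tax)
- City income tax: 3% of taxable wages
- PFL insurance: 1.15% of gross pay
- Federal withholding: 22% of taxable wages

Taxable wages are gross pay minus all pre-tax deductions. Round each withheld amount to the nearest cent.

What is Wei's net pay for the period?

Dependent care FSA: $81.04
Transit benefit: $331.85
Pre-tax total = $81.04 + $331.85 = $412.89
Taxable wages = $5791.55 − $412.89 = $5378.66
City income tax: $5378.66 × 0.03 = $161.36
Federal withholding: $5378.66 × 0.22 = $1183.31
OASDI: $5791.55 × 0.056 = $324.33
PFL insurance: $5791.55 × 0.0115 = $66.60
Roth contribution: $152.69
Charity payroll deduction: $386.93
Total deductions = $81.04 + $331.85 + $161.36 + $1183.31 + $324.33 + $66.60 + $152.69 + $386.93 = $2688.11
Net pay = $5791.55 − $2688.11 = $3103.44

$3103.44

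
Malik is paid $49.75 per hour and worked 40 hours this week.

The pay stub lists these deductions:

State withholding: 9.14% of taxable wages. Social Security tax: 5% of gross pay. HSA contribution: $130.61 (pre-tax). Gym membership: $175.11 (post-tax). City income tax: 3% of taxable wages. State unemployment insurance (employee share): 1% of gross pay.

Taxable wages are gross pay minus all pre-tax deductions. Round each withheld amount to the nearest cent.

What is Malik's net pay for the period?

$1,339.15

Gross pay: 40 × $49.75 = $1,990.00
HSA contribution: $130.61
Taxable wages = $1,990.00 − $130.61 = $1,859.39
City income tax: $1,859.39 × 0.03 = $55.78
State withholding: $1,859.39 × 0.0914 = $169.95
Social Security tax: $1,990.00 × 0.05 = $99.50
State unemployment insurance (employee share): $1,990.00 × 0.01 = $19.90
Gym membership: $175.11
Total deductions = $130.61 + $55.78 + $169.95 + $99.50 + $19.90 + $175.11 = $650.85
Net pay = $1,990.00 − $650.85 = $1,339.15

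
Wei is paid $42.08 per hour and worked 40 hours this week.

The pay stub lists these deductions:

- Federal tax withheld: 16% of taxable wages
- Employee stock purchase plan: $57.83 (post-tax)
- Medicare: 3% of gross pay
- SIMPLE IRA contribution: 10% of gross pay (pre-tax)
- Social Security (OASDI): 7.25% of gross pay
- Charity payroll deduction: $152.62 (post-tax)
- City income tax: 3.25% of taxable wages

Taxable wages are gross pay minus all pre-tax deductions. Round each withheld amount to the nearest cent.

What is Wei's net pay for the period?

Gross pay: 40 × $42.08 = $1,683.20
SIMPLE IRA contribution: $1,683.20 × 0.1 = $168.32
Taxable wages = $1,683.20 − $168.32 = $1,514.88
City income tax: $1,514.88 × 0.0325 = $49.23
Federal tax withheld: $1,514.88 × 0.16 = $242.38
Social Security (OASDI): $1,683.20 × 0.0725 = $122.03
Medicare: $1,683.20 × 0.03 = $50.50
Employee stock purchase plan: $57.83
Charity payroll deduction: $152.62
Total deductions = $168.32 + $49.23 + $242.38 + $122.03 + $50.50 + $57.83 + $152.62 = $842.91
Net pay = $1,683.20 − $842.91 = $840.29

$840.29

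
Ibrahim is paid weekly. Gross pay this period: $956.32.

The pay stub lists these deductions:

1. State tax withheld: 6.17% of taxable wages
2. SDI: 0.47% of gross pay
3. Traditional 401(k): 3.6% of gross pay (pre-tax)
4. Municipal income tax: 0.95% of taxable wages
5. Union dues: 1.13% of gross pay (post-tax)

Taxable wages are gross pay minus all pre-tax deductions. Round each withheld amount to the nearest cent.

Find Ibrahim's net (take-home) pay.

Traditional 401(k): $956.32 × 0.036 = $34.43
Taxable wages = $956.32 − $34.43 = $921.89
Municipal income tax: $921.89 × 0.0095 = $8.76
State tax withheld: $921.89 × 0.0617 = $56.88
SDI: $956.32 × 0.0047 = $4.49
Union dues: $956.32 × 0.0113 = $10.81
Total deductions = $34.43 + $8.76 + $56.88 + $4.49 + $10.81 = $115.37
Net pay = $956.32 − $115.37 = $840.95

$840.95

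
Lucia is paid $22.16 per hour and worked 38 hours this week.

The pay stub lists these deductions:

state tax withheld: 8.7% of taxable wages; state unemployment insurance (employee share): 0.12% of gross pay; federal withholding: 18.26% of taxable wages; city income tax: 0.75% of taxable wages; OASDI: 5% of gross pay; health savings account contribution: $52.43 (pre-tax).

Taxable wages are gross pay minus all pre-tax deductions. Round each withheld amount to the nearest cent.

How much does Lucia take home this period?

$527.73

Gross pay: 38 × $22.16 = $842.08
Health savings account contribution: $52.43
Taxable wages = $842.08 − $52.43 = $789.65
City income tax: $789.65 × 0.0075 = $5.92
Federal withholding: $789.65 × 0.1826 = $144.19
State tax withheld: $789.65 × 0.087 = $68.70
State unemployment insurance (employee share): $842.08 × 0.0012 = $1.01
OASDI: $842.08 × 0.05 = $42.10
Total deductions = $52.43 + $5.92 + $144.19 + $68.70 + $1.01 + $42.10 = $314.35
Net pay = $842.08 − $314.35 = $527.73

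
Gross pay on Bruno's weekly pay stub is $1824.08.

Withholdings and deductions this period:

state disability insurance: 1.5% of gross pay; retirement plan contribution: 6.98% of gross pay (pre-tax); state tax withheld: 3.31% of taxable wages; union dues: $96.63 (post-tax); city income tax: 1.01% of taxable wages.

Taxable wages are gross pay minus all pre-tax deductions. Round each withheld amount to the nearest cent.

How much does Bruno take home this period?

$1499.47

Retirement plan contribution: $1824.08 × 0.0698 = $127.32
Taxable wages = $1824.08 − $127.32 = $1696.76
City income tax: $1696.76 × 0.0101 = $17.14
State tax withheld: $1696.76 × 0.0331 = $56.16
State disability insurance: $1824.08 × 0.015 = $27.36
Union dues: $96.63
Total deductions = $127.32 + $17.14 + $56.16 + $27.36 + $96.63 = $324.61
Net pay = $1824.08 − $324.61 = $1499.47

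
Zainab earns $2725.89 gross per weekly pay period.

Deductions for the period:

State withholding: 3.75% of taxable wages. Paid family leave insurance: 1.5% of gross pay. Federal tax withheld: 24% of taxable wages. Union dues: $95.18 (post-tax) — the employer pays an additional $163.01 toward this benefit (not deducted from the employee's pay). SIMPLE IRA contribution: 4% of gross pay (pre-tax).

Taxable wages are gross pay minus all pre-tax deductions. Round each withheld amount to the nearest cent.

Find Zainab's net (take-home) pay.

SIMPLE IRA contribution: $2725.89 × 0.04 = $109.04
Taxable wages = $2725.89 − $109.04 = $2616.85
Federal tax withheld: $2616.85 × 0.24 = $628.04
State withholding: $2616.85 × 0.0375 = $98.13
Paid family leave insurance: $2725.89 × 0.015 = $40.89
Union dues: $95.18
(Employer's $163.01 toward union dues is not withheld from the employee.)
Total deductions = $109.04 + $628.04 + $98.13 + $40.89 + $95.18 = $971.28
Net pay = $2725.89 − $971.28 = $1754.61

$1754.61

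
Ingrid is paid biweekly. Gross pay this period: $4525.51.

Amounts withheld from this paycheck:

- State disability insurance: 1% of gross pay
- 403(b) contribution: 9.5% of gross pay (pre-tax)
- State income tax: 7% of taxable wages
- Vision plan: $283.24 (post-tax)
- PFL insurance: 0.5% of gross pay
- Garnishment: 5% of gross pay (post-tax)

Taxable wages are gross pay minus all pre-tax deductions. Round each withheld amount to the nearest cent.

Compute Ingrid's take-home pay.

$3231.49

403(b) contribution: $4525.51 × 0.095 = $429.92
Taxable wages = $4525.51 − $429.92 = $4095.59
State income tax: $4095.59 × 0.07 = $286.69
PFL insurance: $4525.51 × 0.005 = $22.63
State disability insurance: $4525.51 × 0.01 = $45.26
Garnishment: $4525.51 × 0.05 = $226.28
Vision plan: $283.24
Total deductions = $429.92 + $286.69 + $22.63 + $45.26 + $226.28 + $283.24 = $1294.02
Net pay = $4525.51 − $1294.02 = $3231.49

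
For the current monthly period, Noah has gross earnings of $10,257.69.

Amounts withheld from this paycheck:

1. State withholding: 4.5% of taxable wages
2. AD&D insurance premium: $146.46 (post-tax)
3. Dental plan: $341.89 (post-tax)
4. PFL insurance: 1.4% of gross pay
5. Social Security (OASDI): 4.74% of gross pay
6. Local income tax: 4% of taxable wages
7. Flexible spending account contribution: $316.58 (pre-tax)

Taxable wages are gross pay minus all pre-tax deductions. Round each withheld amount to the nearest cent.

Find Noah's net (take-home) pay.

Flexible spending account contribution: $316.58
Taxable wages = $10,257.69 − $316.58 = $9,941.11
Local income tax: $9,941.11 × 0.04 = $397.64
State withholding: $9,941.11 × 0.045 = $447.35
PFL insurance: $10,257.69 × 0.014 = $143.61
Social Security (OASDI): $10,257.69 × 0.0474 = $486.21
AD&D insurance premium: $146.46
Dental plan: $341.89
Total deductions = $316.58 + $397.64 + $447.35 + $143.61 + $486.21 + $146.46 + $341.89 = $2,279.74
Net pay = $10,257.69 − $2,279.74 = $7,977.95

$7,977.95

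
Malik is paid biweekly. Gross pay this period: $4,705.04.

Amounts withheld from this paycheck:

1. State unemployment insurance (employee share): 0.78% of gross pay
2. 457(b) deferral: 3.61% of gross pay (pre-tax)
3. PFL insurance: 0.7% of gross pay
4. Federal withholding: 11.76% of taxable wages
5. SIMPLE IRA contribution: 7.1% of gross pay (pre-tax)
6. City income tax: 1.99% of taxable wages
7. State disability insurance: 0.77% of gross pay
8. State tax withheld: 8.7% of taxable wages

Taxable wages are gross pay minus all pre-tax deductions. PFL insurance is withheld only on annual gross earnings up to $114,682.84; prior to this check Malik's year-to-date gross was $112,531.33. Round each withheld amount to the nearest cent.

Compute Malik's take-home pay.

SIMPLE IRA contribution: $4,705.04 × 0.071 = $334.06
457(b) deferral: $4,705.04 × 0.0361 = $169.85
Pre-tax total = $334.06 + $169.85 = $503.91
Taxable wages = $4,705.04 − $503.91 = $4,201.13
State tax withheld: $4,201.13 × 0.087 = $365.50
Federal withholding: $4,201.13 × 0.1176 = $494.05
City income tax: $4,201.13 × 0.0199 = $83.60
PFL insurance: only $114,682.84 − $112,531.33 = $2,151.51 of this check is subject → $2,151.51 × 0.007 = $15.06
State disability insurance: $4,705.04 × 0.0077 = $36.23
State unemployment insurance (employee share): $4,705.04 × 0.0078 = $36.70
Total deductions = $334.06 + $169.85 + $365.50 + $494.05 + $83.60 + $15.06 + $36.23 + $36.70 = $1,535.05
Net pay = $4,705.04 − $1,535.05 = $3,169.99

$3,169.99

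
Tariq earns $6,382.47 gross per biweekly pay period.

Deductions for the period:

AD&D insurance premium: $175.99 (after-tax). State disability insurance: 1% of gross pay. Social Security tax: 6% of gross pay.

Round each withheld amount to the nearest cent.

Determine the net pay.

State disability insurance: $6,382.47 × 0.01 = $63.82
Social Security tax: $6,382.47 × 0.06 = $382.95
AD&D insurance premium: $175.99
Total deductions = $63.82 + $382.95 + $175.99 = $622.76
Net pay = $6,382.47 − $622.76 = $5,759.71

$5,759.71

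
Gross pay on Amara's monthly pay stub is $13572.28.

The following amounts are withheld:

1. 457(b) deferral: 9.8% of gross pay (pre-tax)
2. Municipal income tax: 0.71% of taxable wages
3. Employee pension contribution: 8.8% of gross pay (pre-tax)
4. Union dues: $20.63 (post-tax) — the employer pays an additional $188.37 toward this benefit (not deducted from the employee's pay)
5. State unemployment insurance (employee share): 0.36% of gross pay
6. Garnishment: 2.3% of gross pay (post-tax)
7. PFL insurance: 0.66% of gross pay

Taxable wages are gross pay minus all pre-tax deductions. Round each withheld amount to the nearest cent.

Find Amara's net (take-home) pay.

$10498.17

Employee pension contribution: $13572.28 × 0.088 = $1194.36
457(b) deferral: $13572.28 × 0.098 = $1330.08
Pre-tax total = $1194.36 + $1330.08 = $2524.44
Taxable wages = $13572.28 − $2524.44 = $11047.84
Municipal income tax: $11047.84 × 0.0071 = $78.44
State unemployment insurance (employee share): $13572.28 × 0.0036 = $48.86
PFL insurance: $13572.28 × 0.0066 = $89.58
Union dues: $20.63
Garnishment: $13572.28 × 0.023 = $312.16
(Employer's $188.37 toward union dues is not withheld from the employee.)
Total deductions = $1194.36 + $1330.08 + $78.44 + $48.86 + $89.58 + $20.63 + $312.16 = $3074.11
Net pay = $13572.28 − $3074.11 = $10498.17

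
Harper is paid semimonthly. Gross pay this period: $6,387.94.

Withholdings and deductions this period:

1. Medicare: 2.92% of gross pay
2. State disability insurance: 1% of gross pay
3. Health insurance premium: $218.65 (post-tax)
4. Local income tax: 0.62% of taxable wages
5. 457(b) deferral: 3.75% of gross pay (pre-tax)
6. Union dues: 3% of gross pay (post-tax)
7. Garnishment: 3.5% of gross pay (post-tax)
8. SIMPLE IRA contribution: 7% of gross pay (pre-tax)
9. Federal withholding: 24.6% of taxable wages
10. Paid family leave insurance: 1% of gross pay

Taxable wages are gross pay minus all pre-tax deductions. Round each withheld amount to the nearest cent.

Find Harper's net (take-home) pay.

457(b) deferral: $6,387.94 × 0.0375 = $239.55
SIMPLE IRA contribution: $6,387.94 × 0.07 = $447.16
Pre-tax total = $239.55 + $447.16 = $686.71
Taxable wages = $6,387.94 − $686.71 = $5,701.23
Local income tax: $5,701.23 × 0.0062 = $35.35
Federal withholding: $5,701.23 × 0.246 = $1,402.50
Medicare: $6,387.94 × 0.0292 = $186.53
Paid family leave insurance: $6,387.94 × 0.01 = $63.88
State disability insurance: $6,387.94 × 0.01 = $63.88
Union dues: $6,387.94 × 0.03 = $191.64
Health insurance premium: $218.65
Garnishment: $6,387.94 × 0.035 = $223.58
Total deductions = $239.55 + $447.16 + $35.35 + $1,402.50 + $186.53 + $63.88 + $63.88 + $191.64 + $218.65 + $223.58 = $3,072.72
Net pay = $6,387.94 − $3,072.72 = $3,315.22

$3,315.22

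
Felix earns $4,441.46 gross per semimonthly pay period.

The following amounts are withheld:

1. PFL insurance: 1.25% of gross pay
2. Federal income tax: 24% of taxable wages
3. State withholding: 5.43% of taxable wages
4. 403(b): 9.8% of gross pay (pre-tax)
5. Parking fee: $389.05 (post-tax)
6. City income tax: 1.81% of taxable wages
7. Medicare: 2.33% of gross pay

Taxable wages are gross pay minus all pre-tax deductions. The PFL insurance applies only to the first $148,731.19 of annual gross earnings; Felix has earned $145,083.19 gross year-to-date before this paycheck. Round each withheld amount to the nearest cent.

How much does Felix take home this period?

$2,216.52

403(b): $4,441.46 × 0.098 = $435.26
Taxable wages = $4,441.46 − $435.26 = $4,006.20
State withholding: $4,006.20 × 0.0543 = $217.54
City income tax: $4,006.20 × 0.0181 = $72.51
Federal income tax: $4,006.20 × 0.24 = $961.49
Medicare: $4,441.46 × 0.0233 = $103.49
PFL insurance: only $148,731.19 − $145,083.19 = $3,648.00 of this check is subject → $3,648.00 × 0.0125 = $45.60
Parking fee: $389.05
Total deductions = $435.26 + $217.54 + $72.51 + $961.49 + $103.49 + $45.60 + $389.05 = $2,224.94
Net pay = $4,441.46 − $2,224.94 = $2,216.52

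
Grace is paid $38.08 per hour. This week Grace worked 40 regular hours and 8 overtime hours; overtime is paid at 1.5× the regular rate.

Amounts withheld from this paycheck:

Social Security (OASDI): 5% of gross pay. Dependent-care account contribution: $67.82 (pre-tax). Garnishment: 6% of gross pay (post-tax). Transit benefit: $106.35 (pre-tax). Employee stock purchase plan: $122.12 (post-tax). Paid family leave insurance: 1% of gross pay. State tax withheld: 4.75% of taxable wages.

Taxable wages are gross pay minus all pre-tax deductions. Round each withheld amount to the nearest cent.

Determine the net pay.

$1,360.47

Regular pay: 40 × $38.08 = $1,523.20
Overtime pay: 8 × $38.08 × 1.5 = $456.96
Gross pay = $1,523.20 + $456.96 = $1,980.16
Dependent-care account contribution: $67.82
Transit benefit: $106.35
Pre-tax total = $67.82 + $106.35 = $174.17
Taxable wages = $1,980.16 − $174.17 = $1,805.99
State tax withheld: $1,805.99 × 0.0475 = $85.78
Social Security (OASDI): $1,980.16 × 0.05 = $99.01
Paid family leave insurance: $1,980.16 × 0.01 = $19.80
Employee stock purchase plan: $122.12
Garnishment: $1,980.16 × 0.06 = $118.81
Total deductions = $67.82 + $106.35 + $85.78 + $99.01 + $19.80 + $122.12 + $118.81 = $619.69
Net pay = $1,980.16 − $619.69 = $1,360.47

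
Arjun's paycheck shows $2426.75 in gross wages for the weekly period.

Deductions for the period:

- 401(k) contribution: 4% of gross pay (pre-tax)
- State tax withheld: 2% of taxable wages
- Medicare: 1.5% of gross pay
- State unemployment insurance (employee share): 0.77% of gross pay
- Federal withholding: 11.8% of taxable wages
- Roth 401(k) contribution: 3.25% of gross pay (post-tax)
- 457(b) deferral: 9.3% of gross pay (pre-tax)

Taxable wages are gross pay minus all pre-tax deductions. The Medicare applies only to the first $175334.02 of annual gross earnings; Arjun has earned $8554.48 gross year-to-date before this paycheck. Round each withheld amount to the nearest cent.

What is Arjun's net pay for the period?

457(b) deferral: $2426.75 × 0.093 = $225.69
401(k) contribution: $2426.75 × 0.04 = $97.07
Pre-tax total = $225.69 + $97.07 = $322.76
Taxable wages = $2426.75 − $322.76 = $2103.99
Federal withholding: $2103.99 × 0.118 = $248.27
State tax withheld: $2103.99 × 0.02 = $42.08
Medicare: cap not yet reached, full $2426.75 is subject → $2426.75 × 0.015 = $36.40
State unemployment insurance (employee share): $2426.75 × 0.0077 = $18.69
Roth 401(k) contribution: $2426.75 × 0.0325 = $78.87
Total deductions = $225.69 + $97.07 + $248.27 + $42.08 + $36.40 + $18.69 + $78.87 = $747.07
Net pay = $2426.75 − $747.07 = $1679.68

$1679.68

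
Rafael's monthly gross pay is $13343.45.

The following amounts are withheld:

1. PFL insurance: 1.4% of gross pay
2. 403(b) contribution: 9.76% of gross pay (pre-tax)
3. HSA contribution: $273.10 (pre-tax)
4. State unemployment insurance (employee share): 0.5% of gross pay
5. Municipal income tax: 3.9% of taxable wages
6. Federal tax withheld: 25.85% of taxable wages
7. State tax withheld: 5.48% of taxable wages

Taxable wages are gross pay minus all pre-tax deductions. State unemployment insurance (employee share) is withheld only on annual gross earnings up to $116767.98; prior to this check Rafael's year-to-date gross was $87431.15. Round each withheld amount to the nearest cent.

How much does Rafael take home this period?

$7368.62

403(b) contribution: $13343.45 × 0.0976 = $1302.32
HSA contribution: $273.10
Pre-tax total = $1302.32 + $273.10 = $1575.42
Taxable wages = $13343.45 − $1575.42 = $11768.03
Municipal income tax: $11768.03 × 0.039 = $458.95
State tax withheld: $11768.03 × 0.0548 = $644.89
Federal tax withheld: $11768.03 × 0.2585 = $3042.04
PFL insurance: $13343.45 × 0.014 = $186.81
State unemployment insurance (employee share): cap not yet reached, full $13343.45 is subject → $13343.45 × 0.005 = $66.72
Total deductions = $1302.32 + $273.10 + $458.95 + $644.89 + $3042.04 + $186.81 + $66.72 = $5974.83
Net pay = $13343.45 − $5974.83 = $7368.62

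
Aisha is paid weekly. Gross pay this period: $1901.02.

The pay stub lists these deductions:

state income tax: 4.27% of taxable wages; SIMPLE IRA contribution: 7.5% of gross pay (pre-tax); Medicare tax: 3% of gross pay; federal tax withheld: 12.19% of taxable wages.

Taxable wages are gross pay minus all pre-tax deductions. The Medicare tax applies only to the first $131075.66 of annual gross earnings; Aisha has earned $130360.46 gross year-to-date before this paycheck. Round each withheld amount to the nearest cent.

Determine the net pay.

$1447.54

SIMPLE IRA contribution: $1901.02 × 0.075 = $142.58
Taxable wages = $1901.02 − $142.58 = $1758.44
State income tax: $1758.44 × 0.0427 = $75.09
Federal tax withheld: $1758.44 × 0.1219 = $214.35
Medicare tax: only $131075.66 − $130360.46 = $715.20 of this check is subject → $715.20 × 0.03 = $21.46
Total deductions = $142.58 + $75.09 + $214.35 + $21.46 = $453.48
Net pay = $1901.02 − $453.48 = $1447.54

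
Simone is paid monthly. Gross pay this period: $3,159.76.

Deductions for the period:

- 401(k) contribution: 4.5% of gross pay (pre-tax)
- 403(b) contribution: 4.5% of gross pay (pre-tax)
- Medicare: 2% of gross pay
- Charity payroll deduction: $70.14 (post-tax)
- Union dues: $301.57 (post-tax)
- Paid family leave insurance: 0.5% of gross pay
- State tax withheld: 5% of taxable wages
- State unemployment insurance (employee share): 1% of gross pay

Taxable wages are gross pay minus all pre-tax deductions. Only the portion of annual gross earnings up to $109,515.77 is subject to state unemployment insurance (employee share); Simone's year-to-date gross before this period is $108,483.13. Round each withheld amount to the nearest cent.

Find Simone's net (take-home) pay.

401(k) contribution: $3,159.76 × 0.045 = $142.19
403(b) contribution: $3,159.76 × 0.045 = $142.19
Pre-tax total = $142.19 + $142.19 = $284.38
Taxable wages = $3,159.76 − $284.38 = $2,875.38
State tax withheld: $2,875.38 × 0.05 = $143.77
State unemployment insurance (employee share): only $109,515.77 − $108,483.13 = $1,032.64 of this check is subject → $1,032.64 × 0.01 = $10.33
Medicare: $3,159.76 × 0.02 = $63.20
Paid family leave insurance: $3,159.76 × 0.005 = $15.80
Union dues: $301.57
Charity payroll deduction: $70.14
Total deductions = $142.19 + $142.19 + $143.77 + $10.33 + $63.20 + $15.80 + $301.57 + $70.14 = $889.19
Net pay = $3,159.76 − $889.19 = $2,270.57

$2,270.57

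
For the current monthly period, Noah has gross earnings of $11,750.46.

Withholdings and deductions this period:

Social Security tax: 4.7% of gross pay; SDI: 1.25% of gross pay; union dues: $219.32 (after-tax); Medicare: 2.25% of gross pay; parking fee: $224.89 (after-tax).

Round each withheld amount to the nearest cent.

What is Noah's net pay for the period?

$10,342.71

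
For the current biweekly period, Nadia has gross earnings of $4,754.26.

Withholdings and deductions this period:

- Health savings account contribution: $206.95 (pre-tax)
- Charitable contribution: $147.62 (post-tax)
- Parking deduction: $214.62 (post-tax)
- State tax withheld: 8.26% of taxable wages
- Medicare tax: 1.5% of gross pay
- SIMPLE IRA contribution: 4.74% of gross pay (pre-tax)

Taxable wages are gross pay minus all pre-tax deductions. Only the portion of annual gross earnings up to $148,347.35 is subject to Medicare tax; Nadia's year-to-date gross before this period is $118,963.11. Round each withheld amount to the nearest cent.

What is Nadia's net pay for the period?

$3,531.42

SIMPLE IRA contribution: $4,754.26 × 0.0474 = $225.35
Health savings account contribution: $206.95
Pre-tax total = $225.35 + $206.95 = $432.30
Taxable wages = $4,754.26 − $432.30 = $4,321.96
State tax withheld: $4,321.96 × 0.0826 = $356.99
Medicare tax: cap not yet reached, full $4,754.26 is subject → $4,754.26 × 0.015 = $71.31
Charitable contribution: $147.62
Parking deduction: $214.62
Total deductions = $225.35 + $206.95 + $356.99 + $71.31 + $147.62 + $214.62 = $1,222.84
Net pay = $4,754.26 − $1,222.84 = $3,531.42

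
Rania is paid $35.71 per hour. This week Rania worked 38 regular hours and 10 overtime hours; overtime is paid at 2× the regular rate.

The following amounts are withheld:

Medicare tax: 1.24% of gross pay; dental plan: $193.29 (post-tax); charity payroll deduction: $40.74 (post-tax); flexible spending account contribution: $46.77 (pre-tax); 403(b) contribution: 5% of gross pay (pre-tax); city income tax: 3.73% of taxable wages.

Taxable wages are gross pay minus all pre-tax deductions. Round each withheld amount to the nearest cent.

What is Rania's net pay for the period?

Regular pay: 38 × $35.71 = $1356.98
Overtime pay: 10 × $35.71 × 2 = $714.20
Gross pay = $1356.98 + $714.20 = $2071.18
Flexible spending account contribution: $46.77
403(b) contribution: $2071.18 × 0.05 = $103.56
Pre-tax total = $46.77 + $103.56 = $150.33
Taxable wages = $2071.18 − $150.33 = $1920.85
City income tax: $1920.85 × 0.0373 = $71.65
Medicare tax: $2071.18 × 0.0124 = $25.68
Dental plan: $193.29
Charity payroll deduction: $40.74
Total deductions = $46.77 + $103.56 + $71.65 + $25.68 + $193.29 + $40.74 = $481.69
Net pay = $2071.18 − $481.69 = $1589.49

$1589.49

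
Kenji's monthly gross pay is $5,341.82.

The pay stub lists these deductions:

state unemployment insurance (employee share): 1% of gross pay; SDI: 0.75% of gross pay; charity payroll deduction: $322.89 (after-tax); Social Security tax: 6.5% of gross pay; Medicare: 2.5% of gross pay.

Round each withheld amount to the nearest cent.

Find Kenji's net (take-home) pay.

SDI: $5,341.82 × 0.0075 = $40.06
Medicare: $5,341.82 × 0.025 = $133.55
Social Security tax: $5,341.82 × 0.065 = $347.22
State unemployment insurance (employee share): $5,341.82 × 0.01 = $53.42
Charity payroll deduction: $322.89
Total deductions = $40.06 + $133.55 + $347.22 + $53.42 + $322.89 = $897.14
Net pay = $5,341.82 − $897.14 = $4,444.68

$4,444.68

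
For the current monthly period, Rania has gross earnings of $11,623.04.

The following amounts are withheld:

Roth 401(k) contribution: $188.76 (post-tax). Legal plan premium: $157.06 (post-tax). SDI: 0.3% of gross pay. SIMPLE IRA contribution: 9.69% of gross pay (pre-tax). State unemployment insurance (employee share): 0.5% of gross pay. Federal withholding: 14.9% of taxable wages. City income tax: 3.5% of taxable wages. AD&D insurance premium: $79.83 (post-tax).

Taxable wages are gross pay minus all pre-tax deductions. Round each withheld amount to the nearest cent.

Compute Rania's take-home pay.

SIMPLE IRA contribution: $11,623.04 × 0.0969 = $1,126.27
Taxable wages = $11,623.04 − $1,126.27 = $10,496.77
Federal withholding: $10,496.77 × 0.149 = $1,564.02
City income tax: $10,496.77 × 0.035 = $367.39
SDI: $11,623.04 × 0.003 = $34.87
State unemployment insurance (employee share): $11,623.04 × 0.005 = $58.12
AD&D insurance premium: $79.83
Roth 401(k) contribution: $188.76
Legal plan premium: $157.06
Total deductions = $1,126.27 + $1,564.02 + $367.39 + $34.87 + $58.12 + $79.83 + $188.76 + $157.06 = $3,576.32
Net pay = $11,623.04 − $3,576.32 = $8,046.72

$8,046.72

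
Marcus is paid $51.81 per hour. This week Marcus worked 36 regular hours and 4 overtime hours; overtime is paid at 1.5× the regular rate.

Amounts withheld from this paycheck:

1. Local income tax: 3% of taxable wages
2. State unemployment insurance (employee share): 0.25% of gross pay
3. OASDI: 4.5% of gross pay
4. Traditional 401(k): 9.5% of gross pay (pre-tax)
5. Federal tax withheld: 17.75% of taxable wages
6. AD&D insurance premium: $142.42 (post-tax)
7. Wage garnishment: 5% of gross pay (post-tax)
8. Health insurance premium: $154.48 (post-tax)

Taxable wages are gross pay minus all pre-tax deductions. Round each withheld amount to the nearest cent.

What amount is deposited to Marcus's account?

$1,051.61

Regular pay: 36 × $51.81 = $1,865.16
Overtime pay: 4 × $51.81 × 1.5 = $310.86
Gross pay = $1,865.16 + $310.86 = $2,176.02
Traditional 401(k): $2,176.02 × 0.095 = $206.72
Taxable wages = $2,176.02 − $206.72 = $1,969.30
Local income tax: $1,969.30 × 0.03 = $59.08
Federal tax withheld: $1,969.30 × 0.1775 = $349.55
State unemployment insurance (employee share): $2,176.02 × 0.0025 = $5.44
OASDI: $2,176.02 × 0.045 = $97.92
Health insurance premium: $154.48
Wage garnishment: $2,176.02 × 0.05 = $108.80
AD&D insurance premium: $142.42
Total deductions = $206.72 + $59.08 + $349.55 + $5.44 + $97.92 + $154.48 + $108.80 + $142.42 = $1,124.41
Net pay = $2,176.02 − $1,124.41 = $1,051.61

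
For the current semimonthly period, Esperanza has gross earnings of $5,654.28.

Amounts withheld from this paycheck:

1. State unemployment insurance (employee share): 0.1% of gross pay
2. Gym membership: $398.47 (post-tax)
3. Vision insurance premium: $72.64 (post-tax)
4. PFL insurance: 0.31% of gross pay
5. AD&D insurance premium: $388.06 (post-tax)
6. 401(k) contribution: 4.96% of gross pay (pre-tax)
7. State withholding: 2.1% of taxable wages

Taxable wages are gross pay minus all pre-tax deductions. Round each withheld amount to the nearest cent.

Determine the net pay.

$4,378.63

401(k) contribution: $5,654.28 × 0.0496 = $280.45
Taxable wages = $5,654.28 − $280.45 = $5,373.83
State withholding: $5,373.83 × 0.021 = $112.85
State unemployment insurance (employee share): $5,654.28 × 0.001 = $5.65
PFL insurance: $5,654.28 × 0.0031 = $17.53
AD&D insurance premium: $388.06
Vision insurance premium: $72.64
Gym membership: $398.47
Total deductions = $280.45 + $112.85 + $5.65 + $17.53 + $388.06 + $72.64 + $398.47 = $1,275.65
Net pay = $5,654.28 − $1,275.65 = $4,378.63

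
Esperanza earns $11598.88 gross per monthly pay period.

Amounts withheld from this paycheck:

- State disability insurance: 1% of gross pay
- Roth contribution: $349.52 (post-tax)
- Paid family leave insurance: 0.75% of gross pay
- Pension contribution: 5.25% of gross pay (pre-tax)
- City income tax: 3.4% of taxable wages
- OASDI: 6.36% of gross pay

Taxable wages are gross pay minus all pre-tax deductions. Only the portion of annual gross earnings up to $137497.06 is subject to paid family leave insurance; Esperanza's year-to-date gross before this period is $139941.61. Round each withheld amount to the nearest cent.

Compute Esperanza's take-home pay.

Pension contribution: $11598.88 × 0.0525 = $608.94
Taxable wages = $11598.88 − $608.94 = $10989.94
City income tax: $10989.94 × 0.034 = $373.66
Paid family leave insurance: annual cap $137497.06 already reached (YTD $139941.61), so $0.00
OASDI: $11598.88 × 0.0636 = $737.69
State disability insurance: $11598.88 × 0.01 = $115.99
Roth contribution: $349.52
Total deductions = $608.94 + $373.66 + $0.00 + $737.69 + $115.99 + $349.52 = $2185.80
Net pay = $11598.88 − $2185.80 = $9413.08

$9413.08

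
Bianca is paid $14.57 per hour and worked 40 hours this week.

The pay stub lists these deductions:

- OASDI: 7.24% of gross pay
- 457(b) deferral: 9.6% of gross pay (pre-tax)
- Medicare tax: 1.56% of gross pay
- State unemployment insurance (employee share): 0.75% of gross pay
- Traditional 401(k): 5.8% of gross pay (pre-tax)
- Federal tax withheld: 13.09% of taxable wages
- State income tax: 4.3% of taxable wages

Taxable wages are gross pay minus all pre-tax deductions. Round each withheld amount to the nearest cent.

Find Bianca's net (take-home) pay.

$351.66

Gross pay: 40 × $14.57 = $582.80
457(b) deferral: $582.80 × 0.096 = $55.95
Traditional 401(k): $582.80 × 0.058 = $33.80
Pre-tax total = $55.95 + $33.80 = $89.75
Taxable wages = $582.80 − $89.75 = $493.05
State income tax: $493.05 × 0.043 = $21.20
Federal tax withheld: $493.05 × 0.1309 = $64.54
State unemployment insurance (employee share): $582.80 × 0.0075 = $4.37
Medicare tax: $582.80 × 0.0156 = $9.09
OASDI: $582.80 × 0.0724 = $42.19
Total deductions = $55.95 + $33.80 + $21.20 + $64.54 + $4.37 + $9.09 + $42.19 = $231.14
Net pay = $582.80 − $231.14 = $351.66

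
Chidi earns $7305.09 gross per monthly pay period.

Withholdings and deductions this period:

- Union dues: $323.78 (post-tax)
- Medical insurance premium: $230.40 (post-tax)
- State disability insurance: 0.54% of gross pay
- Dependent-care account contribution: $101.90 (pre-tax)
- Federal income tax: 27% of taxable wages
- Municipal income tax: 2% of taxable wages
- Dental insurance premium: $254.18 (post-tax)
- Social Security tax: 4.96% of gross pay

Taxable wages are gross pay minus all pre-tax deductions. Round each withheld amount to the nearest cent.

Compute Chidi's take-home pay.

$3904.13

Dependent-care account contribution: $101.90
Taxable wages = $7305.09 − $101.90 = $7203.19
Federal income tax: $7203.19 × 0.27 = $1944.86
Municipal income tax: $7203.19 × 0.02 = $144.06
State disability insurance: $7305.09 × 0.0054 = $39.45
Social Security tax: $7305.09 × 0.0496 = $362.33
Medical insurance premium: $230.40
Union dues: $323.78
Dental insurance premium: $254.18
Total deductions = $101.90 + $1944.86 + $144.06 + $39.45 + $362.33 + $230.40 + $323.78 + $254.18 = $3400.96
Net pay = $7305.09 − $3400.96 = $3904.13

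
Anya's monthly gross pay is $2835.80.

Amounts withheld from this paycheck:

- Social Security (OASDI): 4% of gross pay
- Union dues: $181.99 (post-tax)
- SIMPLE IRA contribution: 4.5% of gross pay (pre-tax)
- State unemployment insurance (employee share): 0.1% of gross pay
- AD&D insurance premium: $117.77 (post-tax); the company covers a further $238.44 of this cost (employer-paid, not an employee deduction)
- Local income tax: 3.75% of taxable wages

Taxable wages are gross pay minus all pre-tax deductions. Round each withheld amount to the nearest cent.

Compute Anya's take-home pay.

$2190.60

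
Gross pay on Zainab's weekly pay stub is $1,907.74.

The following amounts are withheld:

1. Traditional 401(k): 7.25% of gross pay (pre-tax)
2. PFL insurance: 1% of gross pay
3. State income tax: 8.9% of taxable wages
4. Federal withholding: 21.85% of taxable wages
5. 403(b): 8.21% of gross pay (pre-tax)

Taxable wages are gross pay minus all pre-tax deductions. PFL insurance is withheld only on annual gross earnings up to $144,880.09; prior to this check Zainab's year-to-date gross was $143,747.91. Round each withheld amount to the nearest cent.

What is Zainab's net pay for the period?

$1,105.54

Traditional 401(k): $1,907.74 × 0.0725 = $138.31
403(b): $1,907.74 × 0.0821 = $156.63
Pre-tax total = $138.31 + $156.63 = $294.94
Taxable wages = $1,907.74 − $294.94 = $1,612.80
Federal withholding: $1,612.80 × 0.2185 = $352.40
State income tax: $1,612.80 × 0.089 = $143.54
PFL insurance: only $144,880.09 − $143,747.91 = $1,132.18 of this check is subject → $1,132.18 × 0.01 = $11.32
Total deductions = $138.31 + $156.63 + $352.40 + $143.54 + $11.32 = $802.20
Net pay = $1,907.74 − $802.20 = $1,105.54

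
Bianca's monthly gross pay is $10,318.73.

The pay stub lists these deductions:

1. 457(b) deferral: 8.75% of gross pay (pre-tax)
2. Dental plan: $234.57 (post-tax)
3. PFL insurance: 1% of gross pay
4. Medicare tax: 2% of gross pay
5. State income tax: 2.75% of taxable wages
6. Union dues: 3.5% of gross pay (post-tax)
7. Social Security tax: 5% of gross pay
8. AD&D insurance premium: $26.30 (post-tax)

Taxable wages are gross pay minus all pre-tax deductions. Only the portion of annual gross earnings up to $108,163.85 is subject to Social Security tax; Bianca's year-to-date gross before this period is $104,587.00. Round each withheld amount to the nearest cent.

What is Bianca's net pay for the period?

457(b) deferral: $10,318.73 × 0.0875 = $902.89
Taxable wages = $10,318.73 − $902.89 = $9,415.84
State income tax: $9,415.84 × 0.0275 = $258.94
Medicare tax: $10,318.73 × 0.02 = $206.37
PFL insurance: $10,318.73 × 0.01 = $103.19
Social Security tax: only $108,163.85 − $104,587.00 = $3,576.85 of this check is subject → $3,576.85 × 0.05 = $178.84
Dental plan: $234.57
AD&D insurance premium: $26.30
Union dues: $10,318.73 × 0.035 = $361.16
Total deductions = $902.89 + $258.94 + $206.37 + $103.19 + $178.84 + $234.57 + $26.30 + $361.16 = $2,272.26
Net pay = $10,318.73 − $2,272.26 = $8,046.47

$8,046.47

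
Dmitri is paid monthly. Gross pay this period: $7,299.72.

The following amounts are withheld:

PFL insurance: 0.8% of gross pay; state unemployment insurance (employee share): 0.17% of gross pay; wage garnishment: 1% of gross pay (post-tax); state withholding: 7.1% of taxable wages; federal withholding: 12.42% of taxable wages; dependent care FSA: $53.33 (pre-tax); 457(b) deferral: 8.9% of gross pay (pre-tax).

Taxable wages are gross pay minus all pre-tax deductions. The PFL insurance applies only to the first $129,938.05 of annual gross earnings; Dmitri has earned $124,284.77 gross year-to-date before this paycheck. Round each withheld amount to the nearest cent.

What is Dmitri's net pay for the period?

457(b) deferral: $7,299.72 × 0.089 = $649.68
Dependent care FSA: $53.33
Pre-tax total = $649.68 + $53.33 = $703.01
Taxable wages = $7,299.72 − $703.01 = $6,596.71
Federal withholding: $6,596.71 × 0.1242 = $819.31
State withholding: $6,596.71 × 0.071 = $468.37
State unemployment insurance (employee share): $7,299.72 × 0.0017 = $12.41
PFL insurance: only $129,938.05 − $124,284.77 = $5,653.28 of this check is subject → $5,653.28 × 0.008 = $45.23
Wage garnishment: $7,299.72 × 0.01 = $73.00
Total deductions = $649.68 + $53.33 + $819.31 + $468.37 + $12.41 + $45.23 + $73.00 = $2,121.33
Net pay = $7,299.72 − $2,121.33 = $5,178.39

$5,178.39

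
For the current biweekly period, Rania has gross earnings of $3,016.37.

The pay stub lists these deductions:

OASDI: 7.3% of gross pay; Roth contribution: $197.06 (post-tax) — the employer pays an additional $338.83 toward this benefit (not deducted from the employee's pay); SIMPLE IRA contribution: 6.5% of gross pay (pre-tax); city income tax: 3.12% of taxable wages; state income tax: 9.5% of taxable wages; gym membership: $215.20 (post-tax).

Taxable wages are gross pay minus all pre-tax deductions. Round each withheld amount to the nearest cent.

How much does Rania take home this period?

SIMPLE IRA contribution: $3,016.37 × 0.065 = $196.06
Taxable wages = $3,016.37 − $196.06 = $2,820.31
State income tax: $2,820.31 × 0.095 = $267.93
City income tax: $2,820.31 × 0.0312 = $87.99
OASDI: $3,016.37 × 0.073 = $220.20
Gym membership: $215.20
Roth contribution: $197.06
(Employer's $338.83 toward Roth contribution is not withheld from the employee.)
Total deductions = $196.06 + $267.93 + $87.99 + $220.20 + $215.20 + $197.06 = $1,184.44
Net pay = $3,016.37 − $1,184.44 = $1,831.93

$1,831.93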